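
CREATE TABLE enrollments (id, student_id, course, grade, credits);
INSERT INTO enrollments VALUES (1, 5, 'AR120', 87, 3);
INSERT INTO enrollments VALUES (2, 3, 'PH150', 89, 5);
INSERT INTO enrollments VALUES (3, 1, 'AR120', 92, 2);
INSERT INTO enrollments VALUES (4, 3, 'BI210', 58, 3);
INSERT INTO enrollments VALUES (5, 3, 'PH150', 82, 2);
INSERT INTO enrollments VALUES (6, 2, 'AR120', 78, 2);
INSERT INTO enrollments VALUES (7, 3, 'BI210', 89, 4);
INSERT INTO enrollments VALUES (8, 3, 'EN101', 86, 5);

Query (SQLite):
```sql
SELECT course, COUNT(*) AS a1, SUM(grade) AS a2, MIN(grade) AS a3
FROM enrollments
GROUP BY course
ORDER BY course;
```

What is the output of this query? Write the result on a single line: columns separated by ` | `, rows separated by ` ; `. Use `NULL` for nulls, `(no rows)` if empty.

AR120 | 3 | 257 | 78 ; BI210 | 2 | 147 | 58 ; EN101 | 1 | 86 | 86 ; PH150 | 2 | 171 | 82

Group enrollments by course.
Per group compute: COUNT(*), SUM(grade), MIN(grade).
  AR120: ids {1, 3, 6} → COUNT(*)=3, SUM(grade)=257, MIN(grade)=78
  BI210: ids {4, 7} → COUNT(*)=2, SUM(grade)=147, MIN(grade)=58
  EN101: ids {8} → COUNT(*)=1, SUM(grade)=86, MIN(grade)=86
  PH150: ids {2, 5} → COUNT(*)=2, SUM(grade)=171, MIN(grade)=82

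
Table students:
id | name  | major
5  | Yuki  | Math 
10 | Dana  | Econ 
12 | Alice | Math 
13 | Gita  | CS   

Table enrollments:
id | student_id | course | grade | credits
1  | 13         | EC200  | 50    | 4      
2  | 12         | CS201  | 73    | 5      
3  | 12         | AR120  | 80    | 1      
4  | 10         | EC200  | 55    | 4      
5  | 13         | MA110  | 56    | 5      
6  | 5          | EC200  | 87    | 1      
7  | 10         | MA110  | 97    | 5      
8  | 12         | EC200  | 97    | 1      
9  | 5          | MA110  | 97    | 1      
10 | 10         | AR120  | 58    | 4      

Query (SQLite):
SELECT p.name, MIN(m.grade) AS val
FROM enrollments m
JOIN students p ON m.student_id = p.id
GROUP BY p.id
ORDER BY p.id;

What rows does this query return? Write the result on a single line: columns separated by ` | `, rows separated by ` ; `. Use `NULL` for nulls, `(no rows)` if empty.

Yuki | 87 ; Dana | 55 ; Alice | 73 ; Gita | 50

Join each enrollments row to its students via student_id.
Group joined rows by students.id; compute MIN(m.grade) per group.
  5: ids {6, 9} → MIN(m.grade)=87
  10: ids {4, 7, 10} → MIN(m.grade)=55
  12: ids {2, 3, 8} → MIN(m.grade)=73
  13: ids {1, 5} → MIN(m.grade)=50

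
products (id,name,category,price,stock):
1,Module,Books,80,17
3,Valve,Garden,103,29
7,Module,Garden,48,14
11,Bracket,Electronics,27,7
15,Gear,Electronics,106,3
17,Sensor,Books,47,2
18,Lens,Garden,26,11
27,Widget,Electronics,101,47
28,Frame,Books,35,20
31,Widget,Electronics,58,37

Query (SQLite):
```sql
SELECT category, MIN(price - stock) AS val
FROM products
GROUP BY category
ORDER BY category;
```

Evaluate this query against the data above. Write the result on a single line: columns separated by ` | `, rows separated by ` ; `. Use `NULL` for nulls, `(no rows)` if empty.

Books | 15 ; Electronics | 20 ; Garden | 15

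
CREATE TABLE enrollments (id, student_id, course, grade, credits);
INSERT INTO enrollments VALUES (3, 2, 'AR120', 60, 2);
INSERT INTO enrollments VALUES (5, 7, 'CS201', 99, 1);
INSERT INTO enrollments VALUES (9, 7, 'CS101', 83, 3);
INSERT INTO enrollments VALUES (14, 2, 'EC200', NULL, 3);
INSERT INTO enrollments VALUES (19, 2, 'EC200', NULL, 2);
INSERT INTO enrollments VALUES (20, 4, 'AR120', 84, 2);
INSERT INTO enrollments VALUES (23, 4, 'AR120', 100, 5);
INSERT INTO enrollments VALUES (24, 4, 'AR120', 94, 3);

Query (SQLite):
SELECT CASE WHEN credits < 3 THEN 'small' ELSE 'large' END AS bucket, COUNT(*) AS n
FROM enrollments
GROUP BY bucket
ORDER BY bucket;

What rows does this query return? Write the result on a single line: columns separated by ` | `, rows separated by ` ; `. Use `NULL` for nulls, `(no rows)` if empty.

large | 4 ; small | 4

Bucket rows by credits < 3 → 'small' else 'large'; count each bucket.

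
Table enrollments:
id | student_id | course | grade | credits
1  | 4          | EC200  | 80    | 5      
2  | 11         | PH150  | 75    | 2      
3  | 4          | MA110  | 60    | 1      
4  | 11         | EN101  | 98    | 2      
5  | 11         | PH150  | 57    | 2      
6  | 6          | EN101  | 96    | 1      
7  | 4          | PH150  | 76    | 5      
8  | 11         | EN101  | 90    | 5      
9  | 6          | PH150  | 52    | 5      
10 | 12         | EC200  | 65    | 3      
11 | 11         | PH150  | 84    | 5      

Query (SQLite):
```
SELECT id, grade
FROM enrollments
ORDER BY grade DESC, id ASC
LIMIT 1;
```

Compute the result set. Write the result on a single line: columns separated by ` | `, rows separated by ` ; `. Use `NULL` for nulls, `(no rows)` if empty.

Sort by grade desc, tiebreak id asc: (98, id=4), (96, id=6), (90, id=8), (84, id=11) …. Take first 1.

4 | 98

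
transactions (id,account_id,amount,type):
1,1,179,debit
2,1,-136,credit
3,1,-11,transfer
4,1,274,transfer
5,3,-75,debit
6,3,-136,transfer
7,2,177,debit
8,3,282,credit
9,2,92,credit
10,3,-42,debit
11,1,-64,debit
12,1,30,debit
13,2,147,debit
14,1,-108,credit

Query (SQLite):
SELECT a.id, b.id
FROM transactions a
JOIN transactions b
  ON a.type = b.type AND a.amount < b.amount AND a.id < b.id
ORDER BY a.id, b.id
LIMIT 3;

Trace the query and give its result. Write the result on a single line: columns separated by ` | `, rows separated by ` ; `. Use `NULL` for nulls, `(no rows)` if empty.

2 | 8 ; 2 | 9 ; 2 | 14

Pairs (a,b) with same type, a.amount < b.amount, a.id < b.id.
type groups: credit:{2,8,9,14} debit:{1,5,7,10,11,12,13} transfer:{3,4,6}
Ordered by (a.id, b.id); first 3.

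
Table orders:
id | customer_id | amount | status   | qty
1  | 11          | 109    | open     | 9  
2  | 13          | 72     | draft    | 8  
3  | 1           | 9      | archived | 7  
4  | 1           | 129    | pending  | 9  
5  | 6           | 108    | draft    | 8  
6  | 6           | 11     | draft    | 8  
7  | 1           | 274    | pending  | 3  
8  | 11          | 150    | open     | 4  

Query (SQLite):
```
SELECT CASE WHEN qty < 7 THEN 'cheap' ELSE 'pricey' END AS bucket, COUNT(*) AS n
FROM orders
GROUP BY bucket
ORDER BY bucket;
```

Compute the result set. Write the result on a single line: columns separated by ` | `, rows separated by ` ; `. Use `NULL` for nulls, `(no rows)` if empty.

Bucket rows by qty < 7 → 'cheap' else 'pricey'; count each bucket.

cheap | 2 ; pricey | 6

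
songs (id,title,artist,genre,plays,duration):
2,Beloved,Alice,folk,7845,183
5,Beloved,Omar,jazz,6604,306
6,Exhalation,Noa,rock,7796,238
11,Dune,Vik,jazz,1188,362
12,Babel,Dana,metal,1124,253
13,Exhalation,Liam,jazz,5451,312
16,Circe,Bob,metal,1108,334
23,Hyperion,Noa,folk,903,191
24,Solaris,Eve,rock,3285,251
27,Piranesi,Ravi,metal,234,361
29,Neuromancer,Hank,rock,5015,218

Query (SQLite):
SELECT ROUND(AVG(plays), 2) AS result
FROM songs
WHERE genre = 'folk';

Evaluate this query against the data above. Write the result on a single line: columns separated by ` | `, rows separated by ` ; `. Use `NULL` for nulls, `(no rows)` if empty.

4374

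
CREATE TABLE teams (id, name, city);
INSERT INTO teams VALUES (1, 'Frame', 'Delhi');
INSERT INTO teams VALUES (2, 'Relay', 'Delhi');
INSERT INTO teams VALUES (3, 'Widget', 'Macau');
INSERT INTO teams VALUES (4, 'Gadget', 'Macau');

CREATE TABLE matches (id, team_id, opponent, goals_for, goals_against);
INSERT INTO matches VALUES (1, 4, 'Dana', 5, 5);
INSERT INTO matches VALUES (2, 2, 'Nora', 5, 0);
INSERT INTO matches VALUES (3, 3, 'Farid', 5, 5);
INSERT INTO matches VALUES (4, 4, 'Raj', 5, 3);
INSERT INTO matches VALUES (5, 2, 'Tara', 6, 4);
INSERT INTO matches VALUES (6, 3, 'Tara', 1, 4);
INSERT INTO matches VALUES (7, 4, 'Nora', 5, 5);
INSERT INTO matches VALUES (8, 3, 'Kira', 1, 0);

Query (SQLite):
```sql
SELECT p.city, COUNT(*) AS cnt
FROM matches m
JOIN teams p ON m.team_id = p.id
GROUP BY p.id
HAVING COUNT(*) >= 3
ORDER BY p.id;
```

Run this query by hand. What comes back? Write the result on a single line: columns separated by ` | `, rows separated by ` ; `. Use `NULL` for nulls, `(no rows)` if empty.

Macau | 3 ; Macau | 3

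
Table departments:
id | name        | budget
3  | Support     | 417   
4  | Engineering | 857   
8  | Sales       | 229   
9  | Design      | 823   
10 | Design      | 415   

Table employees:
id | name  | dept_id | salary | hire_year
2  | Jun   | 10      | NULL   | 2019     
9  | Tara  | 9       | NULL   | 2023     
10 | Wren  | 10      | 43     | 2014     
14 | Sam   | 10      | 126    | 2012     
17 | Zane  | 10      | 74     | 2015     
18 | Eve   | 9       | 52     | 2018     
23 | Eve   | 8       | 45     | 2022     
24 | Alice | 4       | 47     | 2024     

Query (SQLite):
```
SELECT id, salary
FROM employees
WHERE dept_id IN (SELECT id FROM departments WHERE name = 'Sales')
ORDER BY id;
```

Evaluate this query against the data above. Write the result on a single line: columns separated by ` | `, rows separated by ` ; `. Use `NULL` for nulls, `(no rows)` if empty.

23 | 45

Inner query: departments.id where name = 'Sales'.
Outer: keep employees rows whose dept_id is in that set.
Inner query → {8}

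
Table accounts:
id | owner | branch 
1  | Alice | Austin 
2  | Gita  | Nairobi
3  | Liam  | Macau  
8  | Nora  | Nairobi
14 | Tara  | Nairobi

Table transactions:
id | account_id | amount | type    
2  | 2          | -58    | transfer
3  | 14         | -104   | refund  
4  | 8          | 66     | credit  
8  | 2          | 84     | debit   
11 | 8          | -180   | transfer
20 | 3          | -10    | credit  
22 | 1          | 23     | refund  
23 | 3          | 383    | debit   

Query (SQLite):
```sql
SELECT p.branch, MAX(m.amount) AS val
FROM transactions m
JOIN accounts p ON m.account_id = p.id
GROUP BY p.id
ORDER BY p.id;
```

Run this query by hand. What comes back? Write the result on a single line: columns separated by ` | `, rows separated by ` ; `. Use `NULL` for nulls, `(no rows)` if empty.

Austin | 23 ; Nairobi | 84 ; Macau | 383 ; Nairobi | 66 ; Nairobi | -104

Join each transactions row to its accounts via account_id.
Group joined rows by accounts.id; compute MAX(m.amount) per group.
  1: ids {22} → MAX(m.amount)=23
  2: ids {2, 8} → MAX(m.amount)=84
  3: ids {20, 23} → MAX(m.amount)=383
  8: ids {4, 11} → MAX(m.amount)=66
  14: ids {3} → MAX(m.amount)=-104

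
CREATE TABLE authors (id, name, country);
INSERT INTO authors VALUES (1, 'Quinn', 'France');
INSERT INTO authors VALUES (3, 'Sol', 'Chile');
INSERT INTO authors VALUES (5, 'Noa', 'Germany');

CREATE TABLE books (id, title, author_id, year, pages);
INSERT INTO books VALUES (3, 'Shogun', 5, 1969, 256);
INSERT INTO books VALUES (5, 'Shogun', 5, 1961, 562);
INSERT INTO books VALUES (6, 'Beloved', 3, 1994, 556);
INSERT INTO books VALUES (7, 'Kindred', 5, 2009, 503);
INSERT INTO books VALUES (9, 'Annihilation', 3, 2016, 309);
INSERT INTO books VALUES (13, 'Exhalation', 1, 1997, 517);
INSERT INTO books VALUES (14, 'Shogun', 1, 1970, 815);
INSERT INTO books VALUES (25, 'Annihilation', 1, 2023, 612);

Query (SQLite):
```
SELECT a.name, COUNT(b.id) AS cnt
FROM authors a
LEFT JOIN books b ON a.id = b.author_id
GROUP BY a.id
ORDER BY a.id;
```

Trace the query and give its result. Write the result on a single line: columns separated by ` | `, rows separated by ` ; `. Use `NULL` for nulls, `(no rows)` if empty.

LEFT JOIN keeps every authors row; unmatched ones get NULL for books columns.
Group by authors.id and compute COUNT(b.id). COUNT(col) of an all-NULL group is 0.
  1: ids {13, 14, 25} → COUNT(b.id)=3
  3: ids {6, 9} → COUNT(b.id)=2
  5: ids {3, 5, 7} → COUNT(b.id)=3

Quinn | 3 ; Sol | 2 ; Noa | 3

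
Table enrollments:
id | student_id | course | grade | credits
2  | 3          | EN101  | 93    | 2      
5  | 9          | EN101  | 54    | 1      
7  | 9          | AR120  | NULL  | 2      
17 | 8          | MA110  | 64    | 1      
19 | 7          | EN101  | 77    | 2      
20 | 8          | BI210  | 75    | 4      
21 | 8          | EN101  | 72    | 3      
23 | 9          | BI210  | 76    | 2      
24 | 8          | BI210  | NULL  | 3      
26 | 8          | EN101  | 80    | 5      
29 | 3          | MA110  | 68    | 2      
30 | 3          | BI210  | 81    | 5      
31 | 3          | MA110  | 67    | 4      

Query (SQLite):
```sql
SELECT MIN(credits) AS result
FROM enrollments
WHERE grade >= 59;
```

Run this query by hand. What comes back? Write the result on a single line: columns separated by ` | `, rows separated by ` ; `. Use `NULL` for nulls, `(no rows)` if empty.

Rows where grade >= 59 → credits values: [2, 1, 2, 4, 3, 2, 5, 2, 5, 4].
MIN of non-NULL values = 1.

1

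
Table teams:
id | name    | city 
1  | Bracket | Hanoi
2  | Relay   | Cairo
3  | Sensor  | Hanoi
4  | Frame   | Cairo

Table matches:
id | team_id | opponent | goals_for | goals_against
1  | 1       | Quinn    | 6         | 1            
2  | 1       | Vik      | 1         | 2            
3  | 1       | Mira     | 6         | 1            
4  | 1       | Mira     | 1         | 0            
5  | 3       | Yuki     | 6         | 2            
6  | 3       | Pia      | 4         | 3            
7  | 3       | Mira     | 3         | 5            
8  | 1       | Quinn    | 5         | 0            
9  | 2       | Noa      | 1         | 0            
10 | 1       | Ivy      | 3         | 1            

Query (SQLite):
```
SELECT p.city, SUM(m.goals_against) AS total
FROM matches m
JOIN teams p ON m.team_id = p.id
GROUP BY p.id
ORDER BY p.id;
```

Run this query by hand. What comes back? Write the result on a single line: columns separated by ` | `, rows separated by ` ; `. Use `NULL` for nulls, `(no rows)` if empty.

Hanoi | 5 ; Cairo | 0 ; Hanoi | 10

Join each matches row to its teams via team_id.
Group joined rows by teams.id; compute SUM(m.goals_against) per group.
  1: ids {1, 2, 3, 4, 8, 10} → SUM(m.goals_against)=5
  2: ids {9} → SUM(m.goals_against)=0
  3: ids {5, 6, 7} → SUM(m.goals_against)=10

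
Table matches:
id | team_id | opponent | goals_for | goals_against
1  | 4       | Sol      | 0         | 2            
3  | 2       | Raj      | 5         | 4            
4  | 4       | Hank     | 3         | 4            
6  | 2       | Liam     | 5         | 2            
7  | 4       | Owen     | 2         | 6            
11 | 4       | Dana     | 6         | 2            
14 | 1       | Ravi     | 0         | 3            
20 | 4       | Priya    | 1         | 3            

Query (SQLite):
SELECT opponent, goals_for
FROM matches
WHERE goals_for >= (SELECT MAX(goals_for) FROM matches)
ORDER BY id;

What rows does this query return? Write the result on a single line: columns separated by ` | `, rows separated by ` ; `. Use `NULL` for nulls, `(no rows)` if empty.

Dana | 6

Scalar subquery: MAX(goals_for) over all matches rows = 6.
Keep rows where goals_for >= that value.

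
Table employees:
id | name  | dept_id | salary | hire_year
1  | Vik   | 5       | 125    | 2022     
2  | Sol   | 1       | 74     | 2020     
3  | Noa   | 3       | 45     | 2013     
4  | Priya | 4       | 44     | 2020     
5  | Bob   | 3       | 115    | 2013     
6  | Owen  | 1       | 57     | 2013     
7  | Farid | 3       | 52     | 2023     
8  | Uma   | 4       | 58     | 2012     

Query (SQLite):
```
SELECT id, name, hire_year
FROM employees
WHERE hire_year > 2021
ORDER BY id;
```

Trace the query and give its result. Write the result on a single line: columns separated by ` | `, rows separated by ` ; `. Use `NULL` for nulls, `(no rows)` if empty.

hire_year > 2021: ids {1, 7}

1 | Vik | 2022 ; 7 | Farid | 2023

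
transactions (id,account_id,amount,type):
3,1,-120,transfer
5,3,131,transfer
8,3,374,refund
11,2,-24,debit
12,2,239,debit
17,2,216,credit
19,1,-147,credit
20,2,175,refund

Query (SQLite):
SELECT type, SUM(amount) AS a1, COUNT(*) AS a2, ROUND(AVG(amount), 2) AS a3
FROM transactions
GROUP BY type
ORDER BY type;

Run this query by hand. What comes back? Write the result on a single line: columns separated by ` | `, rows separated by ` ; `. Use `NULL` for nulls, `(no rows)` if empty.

Group transactions by type.
Per group compute: SUM(amount), COUNT(*), ROUND(AVG(amount), 2).
  credit: ids {17, 19} → SUM(amount)=69, COUNT(*)=2, ROUND(AVG(amount), 2)=34.5
  debit: ids {11, 12} → SUM(amount)=215, COUNT(*)=2, ROUND(AVG(amount), 2)=107.5
  refund: ids {8, 20} → SUM(amount)=549, COUNT(*)=2, ROUND(AVG(amount), 2)=274.5
  transfer: ids {3, 5} → SUM(amount)=11, COUNT(*)=2, ROUND(AVG(amount), 2)=5.5

credit | 69 | 2 | 34.5 ; debit | 215 | 2 | 107.5 ; refund | 549 | 2 | 274.5 ; transfer | 11 | 2 | 5.5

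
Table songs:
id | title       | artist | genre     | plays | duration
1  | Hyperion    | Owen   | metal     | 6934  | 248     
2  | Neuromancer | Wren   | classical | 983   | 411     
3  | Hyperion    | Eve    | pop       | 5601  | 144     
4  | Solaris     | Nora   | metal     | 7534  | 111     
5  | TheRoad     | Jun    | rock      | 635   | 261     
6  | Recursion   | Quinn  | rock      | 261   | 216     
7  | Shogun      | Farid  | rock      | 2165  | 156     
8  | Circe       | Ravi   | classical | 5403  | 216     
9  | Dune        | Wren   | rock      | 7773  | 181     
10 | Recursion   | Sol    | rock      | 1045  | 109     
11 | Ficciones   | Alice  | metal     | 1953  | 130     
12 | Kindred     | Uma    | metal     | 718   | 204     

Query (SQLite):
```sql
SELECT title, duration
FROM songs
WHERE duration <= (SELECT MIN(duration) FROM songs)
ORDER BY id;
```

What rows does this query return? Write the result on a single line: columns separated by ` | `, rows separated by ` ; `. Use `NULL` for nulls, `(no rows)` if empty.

Recursion | 109

Scalar subquery: MIN(duration) over all songs rows = 109.
Keep rows where duration <= that value.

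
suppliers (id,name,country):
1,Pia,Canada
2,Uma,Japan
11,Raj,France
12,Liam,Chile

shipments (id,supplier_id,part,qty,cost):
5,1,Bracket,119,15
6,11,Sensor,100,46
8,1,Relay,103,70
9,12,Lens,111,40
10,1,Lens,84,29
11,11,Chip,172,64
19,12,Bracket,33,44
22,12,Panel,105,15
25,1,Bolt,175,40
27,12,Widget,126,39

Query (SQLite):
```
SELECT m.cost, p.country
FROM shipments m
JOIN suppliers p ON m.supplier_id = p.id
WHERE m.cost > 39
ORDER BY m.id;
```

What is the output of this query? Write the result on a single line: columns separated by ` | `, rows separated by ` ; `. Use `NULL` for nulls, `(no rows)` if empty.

46 | France ; 70 | Canada ; 40 | Chile ; 64 | France ; 44 | Chile ; 40 | Canada

Each shipments row matches the suppliers row where supplier_id = suppliers.id.
Then keep rows with m.cost > 39.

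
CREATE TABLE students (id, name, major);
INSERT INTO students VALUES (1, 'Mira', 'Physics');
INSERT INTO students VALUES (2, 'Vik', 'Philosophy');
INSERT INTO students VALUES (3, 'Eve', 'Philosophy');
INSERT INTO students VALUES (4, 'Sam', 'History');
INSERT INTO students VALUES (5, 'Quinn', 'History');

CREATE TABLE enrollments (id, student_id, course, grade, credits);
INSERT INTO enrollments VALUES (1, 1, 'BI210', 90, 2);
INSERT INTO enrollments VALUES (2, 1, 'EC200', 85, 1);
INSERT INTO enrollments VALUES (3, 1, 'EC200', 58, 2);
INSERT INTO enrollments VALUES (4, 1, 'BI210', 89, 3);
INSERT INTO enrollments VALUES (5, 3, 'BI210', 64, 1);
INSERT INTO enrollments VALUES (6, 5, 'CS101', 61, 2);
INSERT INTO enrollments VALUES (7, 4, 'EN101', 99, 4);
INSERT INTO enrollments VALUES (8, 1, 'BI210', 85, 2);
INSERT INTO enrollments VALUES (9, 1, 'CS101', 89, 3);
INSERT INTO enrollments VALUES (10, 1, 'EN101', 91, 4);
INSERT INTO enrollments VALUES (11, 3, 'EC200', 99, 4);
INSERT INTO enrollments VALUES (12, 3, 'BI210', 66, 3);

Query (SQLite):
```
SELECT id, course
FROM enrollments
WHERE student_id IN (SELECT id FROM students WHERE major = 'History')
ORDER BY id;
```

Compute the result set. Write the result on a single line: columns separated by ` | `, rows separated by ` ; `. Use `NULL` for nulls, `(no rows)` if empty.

6 | CS101 ; 7 | EN101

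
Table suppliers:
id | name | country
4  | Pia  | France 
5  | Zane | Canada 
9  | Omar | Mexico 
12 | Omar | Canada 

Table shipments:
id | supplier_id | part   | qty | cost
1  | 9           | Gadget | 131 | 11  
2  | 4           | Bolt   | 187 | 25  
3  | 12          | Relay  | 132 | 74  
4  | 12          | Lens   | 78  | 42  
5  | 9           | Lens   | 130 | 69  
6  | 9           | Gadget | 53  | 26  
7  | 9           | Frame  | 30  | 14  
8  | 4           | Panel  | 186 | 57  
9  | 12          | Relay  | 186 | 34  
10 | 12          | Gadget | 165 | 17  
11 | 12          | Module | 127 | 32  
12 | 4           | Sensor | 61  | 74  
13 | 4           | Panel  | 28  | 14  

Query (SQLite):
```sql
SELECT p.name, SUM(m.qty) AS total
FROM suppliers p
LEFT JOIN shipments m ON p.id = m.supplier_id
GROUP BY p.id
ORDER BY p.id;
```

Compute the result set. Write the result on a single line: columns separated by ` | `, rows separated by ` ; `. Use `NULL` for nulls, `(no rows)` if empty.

LEFT JOIN keeps every suppliers row; unmatched ones get NULL for shipments columns.
Group by suppliers.id and compute SUM(m.qty). SUM over an all-NULL group is NULL.
  4: ids {2, 8, 12, 13} → SUM(m.qty)=462
  5: ids {—} → SUM(m.qty)=NULL
  9: ids {1, 5, 6, 7} → SUM(m.qty)=344
  12: ids {3, 4, 9, 10, 11} → SUM(m.qty)=688

Pia | 462 ; Zane | NULL ; Omar | 344 ; Omar | 688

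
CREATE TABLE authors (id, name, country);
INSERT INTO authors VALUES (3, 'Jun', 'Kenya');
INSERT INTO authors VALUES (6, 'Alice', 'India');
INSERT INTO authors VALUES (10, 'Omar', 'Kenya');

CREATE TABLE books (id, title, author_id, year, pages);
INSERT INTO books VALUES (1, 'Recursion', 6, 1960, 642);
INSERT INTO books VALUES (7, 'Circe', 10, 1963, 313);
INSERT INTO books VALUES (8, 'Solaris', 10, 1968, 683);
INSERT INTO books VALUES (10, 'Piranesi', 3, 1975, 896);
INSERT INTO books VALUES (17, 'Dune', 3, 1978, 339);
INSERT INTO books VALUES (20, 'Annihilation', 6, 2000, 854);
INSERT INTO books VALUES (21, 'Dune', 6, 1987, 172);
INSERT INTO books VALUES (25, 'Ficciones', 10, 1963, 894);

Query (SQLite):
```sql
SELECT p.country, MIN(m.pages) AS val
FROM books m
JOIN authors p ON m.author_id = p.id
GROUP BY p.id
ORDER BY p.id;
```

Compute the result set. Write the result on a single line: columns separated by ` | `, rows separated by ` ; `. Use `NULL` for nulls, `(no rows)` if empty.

Join each books row to its authors via author_id.
Group joined rows by authors.id; compute MIN(m.pages) per group.
  3: ids {10, 17} → MIN(m.pages)=339
  6: ids {1, 20, 21} → MIN(m.pages)=172
  10: ids {7, 8, 25} → MIN(m.pages)=313

Kenya | 339 ; India | 172 ; Kenya | 313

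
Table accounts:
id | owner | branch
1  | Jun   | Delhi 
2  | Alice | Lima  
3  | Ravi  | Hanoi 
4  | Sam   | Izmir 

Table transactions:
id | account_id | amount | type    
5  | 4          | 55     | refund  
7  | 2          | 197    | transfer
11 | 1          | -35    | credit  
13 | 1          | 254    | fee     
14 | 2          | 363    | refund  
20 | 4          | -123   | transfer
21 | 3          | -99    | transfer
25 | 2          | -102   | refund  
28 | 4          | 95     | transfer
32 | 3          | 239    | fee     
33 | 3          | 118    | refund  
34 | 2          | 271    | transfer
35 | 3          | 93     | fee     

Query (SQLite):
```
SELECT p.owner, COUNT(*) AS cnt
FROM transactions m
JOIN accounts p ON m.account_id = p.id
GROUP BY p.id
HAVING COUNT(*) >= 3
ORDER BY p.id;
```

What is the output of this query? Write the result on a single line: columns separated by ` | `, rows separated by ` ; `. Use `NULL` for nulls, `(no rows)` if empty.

Alice | 4 ; Ravi | 4 ; Sam | 3

Join each transactions row to its accounts via account_id.
Group joined rows by accounts.id; compute COUNT(*) per group.
HAVING: keep groups with count ≥ 3.
  1: ids {11, 13} → COUNT(*)=2
  2: ids {7, 14, 25, 34} → COUNT(*)=4
  3: ids {21, 32, 33, 35} → COUNT(*)=4
  4: ids {5, 20, 28} → COUNT(*)=3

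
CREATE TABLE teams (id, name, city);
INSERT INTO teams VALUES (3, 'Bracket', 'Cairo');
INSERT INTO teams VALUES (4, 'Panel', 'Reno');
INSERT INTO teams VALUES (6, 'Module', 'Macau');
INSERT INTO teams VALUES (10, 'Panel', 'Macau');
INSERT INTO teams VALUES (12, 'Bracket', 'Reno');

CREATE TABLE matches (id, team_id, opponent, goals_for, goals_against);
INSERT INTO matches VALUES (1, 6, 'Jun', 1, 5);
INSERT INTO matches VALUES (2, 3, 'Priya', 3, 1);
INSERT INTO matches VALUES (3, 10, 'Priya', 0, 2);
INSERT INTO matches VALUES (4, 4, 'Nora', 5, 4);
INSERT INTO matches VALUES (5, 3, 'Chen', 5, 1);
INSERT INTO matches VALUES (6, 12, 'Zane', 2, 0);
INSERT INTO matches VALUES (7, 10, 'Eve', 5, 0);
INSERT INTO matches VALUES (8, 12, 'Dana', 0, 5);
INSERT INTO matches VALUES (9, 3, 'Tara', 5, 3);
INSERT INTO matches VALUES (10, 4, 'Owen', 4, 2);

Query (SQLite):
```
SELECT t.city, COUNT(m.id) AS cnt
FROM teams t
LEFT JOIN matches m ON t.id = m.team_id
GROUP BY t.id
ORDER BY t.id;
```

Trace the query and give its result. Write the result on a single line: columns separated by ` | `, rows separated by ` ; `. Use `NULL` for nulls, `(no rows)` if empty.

Cairo | 3 ; Reno | 2 ; Macau | 1 ; Macau | 2 ; Reno | 2

LEFT JOIN keeps every teams row; unmatched ones get NULL for matches columns.
Group by teams.id and compute COUNT(m.id). COUNT(col) of an all-NULL group is 0.
  3: ids {2, 5, 9} → COUNT(m.id)=3
  4: ids {4, 10} → COUNT(m.id)=2
  6: ids {1} → COUNT(m.id)=1
  10: ids {3, 7} → COUNT(m.id)=2
  12: ids {6, 8} → COUNT(m.id)=2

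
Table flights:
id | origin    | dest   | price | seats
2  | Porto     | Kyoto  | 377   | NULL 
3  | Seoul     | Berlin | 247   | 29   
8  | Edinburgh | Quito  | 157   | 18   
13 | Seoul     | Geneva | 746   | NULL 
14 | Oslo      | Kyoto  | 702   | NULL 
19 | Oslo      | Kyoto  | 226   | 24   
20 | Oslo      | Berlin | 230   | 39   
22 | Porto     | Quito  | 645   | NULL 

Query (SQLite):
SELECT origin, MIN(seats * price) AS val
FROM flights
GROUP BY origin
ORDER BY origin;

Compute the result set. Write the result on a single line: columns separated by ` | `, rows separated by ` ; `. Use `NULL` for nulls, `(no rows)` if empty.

Edinburgh | 2826 ; Oslo | 5424 ; Porto | NULL ; Seoul | 7163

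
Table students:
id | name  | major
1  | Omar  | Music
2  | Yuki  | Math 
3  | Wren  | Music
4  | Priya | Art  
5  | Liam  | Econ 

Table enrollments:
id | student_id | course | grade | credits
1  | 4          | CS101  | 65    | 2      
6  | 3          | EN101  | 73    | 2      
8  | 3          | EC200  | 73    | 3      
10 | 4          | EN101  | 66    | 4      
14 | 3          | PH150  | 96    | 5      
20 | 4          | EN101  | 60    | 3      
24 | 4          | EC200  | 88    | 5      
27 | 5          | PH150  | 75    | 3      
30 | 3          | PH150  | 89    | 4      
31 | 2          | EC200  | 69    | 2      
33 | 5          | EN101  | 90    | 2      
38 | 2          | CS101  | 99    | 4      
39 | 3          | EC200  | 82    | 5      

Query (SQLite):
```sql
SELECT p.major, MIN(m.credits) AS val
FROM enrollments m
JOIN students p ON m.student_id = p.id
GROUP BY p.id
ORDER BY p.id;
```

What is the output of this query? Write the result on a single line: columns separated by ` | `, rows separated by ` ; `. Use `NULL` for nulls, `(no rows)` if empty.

Join each enrollments row to its students via student_id.
Group joined rows by students.id; compute MIN(m.credits) per group.
  2: ids {31, 38} → MIN(m.credits)=2
  3: ids {6, 8, 14, 30, 39} → MIN(m.credits)=2
  4: ids {1, 10, 20, 24} → MIN(m.credits)=2
  5: ids {27, 33} → MIN(m.credits)=2

Math | 2 ; Music | 2 ; Art | 2 ; Econ | 2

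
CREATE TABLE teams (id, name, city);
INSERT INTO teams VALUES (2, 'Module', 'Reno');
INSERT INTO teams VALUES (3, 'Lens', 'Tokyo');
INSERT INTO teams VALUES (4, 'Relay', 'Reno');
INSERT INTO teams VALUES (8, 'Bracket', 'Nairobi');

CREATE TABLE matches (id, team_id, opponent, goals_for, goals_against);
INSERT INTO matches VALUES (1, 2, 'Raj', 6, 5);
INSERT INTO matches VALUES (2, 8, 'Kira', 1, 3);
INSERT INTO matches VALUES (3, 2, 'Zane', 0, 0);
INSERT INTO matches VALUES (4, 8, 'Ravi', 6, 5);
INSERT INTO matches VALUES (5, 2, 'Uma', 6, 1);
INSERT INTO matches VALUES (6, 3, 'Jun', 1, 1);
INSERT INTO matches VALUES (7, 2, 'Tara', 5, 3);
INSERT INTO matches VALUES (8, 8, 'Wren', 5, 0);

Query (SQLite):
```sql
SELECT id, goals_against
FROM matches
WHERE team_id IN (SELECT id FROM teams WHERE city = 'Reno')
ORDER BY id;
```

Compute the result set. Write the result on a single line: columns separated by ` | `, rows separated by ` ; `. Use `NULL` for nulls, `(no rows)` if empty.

1 | 5 ; 3 | 0 ; 5 | 1 ; 7 | 3

Inner query: teams.id where city = 'Reno'.
Outer: keep matches rows whose team_id is in that set.
Inner query → {2, 4}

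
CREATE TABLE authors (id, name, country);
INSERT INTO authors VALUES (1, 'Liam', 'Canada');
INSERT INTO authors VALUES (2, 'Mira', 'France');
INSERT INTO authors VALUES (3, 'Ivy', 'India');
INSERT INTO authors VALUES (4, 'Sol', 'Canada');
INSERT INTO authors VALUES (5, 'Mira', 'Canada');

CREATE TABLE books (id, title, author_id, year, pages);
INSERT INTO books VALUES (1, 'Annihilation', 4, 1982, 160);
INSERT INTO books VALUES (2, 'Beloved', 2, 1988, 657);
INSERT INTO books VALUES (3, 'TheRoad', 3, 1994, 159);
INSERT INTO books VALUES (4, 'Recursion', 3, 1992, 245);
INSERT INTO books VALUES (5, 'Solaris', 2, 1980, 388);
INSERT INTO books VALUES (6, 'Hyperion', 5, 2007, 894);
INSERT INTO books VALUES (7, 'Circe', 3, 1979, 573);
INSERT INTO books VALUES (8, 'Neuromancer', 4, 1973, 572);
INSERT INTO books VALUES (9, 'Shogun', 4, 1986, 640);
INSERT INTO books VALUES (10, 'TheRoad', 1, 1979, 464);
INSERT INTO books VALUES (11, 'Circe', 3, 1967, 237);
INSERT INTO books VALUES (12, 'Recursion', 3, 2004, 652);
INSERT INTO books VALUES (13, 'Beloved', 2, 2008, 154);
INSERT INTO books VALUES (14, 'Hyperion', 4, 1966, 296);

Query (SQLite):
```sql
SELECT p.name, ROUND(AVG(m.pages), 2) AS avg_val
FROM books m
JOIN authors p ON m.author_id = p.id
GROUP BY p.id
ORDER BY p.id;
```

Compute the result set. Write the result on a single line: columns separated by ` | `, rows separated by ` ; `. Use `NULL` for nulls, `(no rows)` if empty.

Liam | 464 ; Mira | 399.67 ; Ivy | 373.2 ; Sol | 417 ; Mira | 894

Join each books row to its authors via author_id.
Group joined rows by authors.id; compute ROUND(AVG(m.pages), 2) per group.
  1: ids {10} → ROUND(AVG(m.pages), 2)=464
  2: ids {2, 5, 13} → ROUND(AVG(m.pages), 2)=399.67
  3: ids {3, 4, 7, 11, 12} → ROUND(AVG(m.pages), 2)=373.2
  4: ids {1, 8, 9, 14} → ROUND(AVG(m.pages), 2)=417
  5: ids {6} → ROUND(AVG(m.pages), 2)=894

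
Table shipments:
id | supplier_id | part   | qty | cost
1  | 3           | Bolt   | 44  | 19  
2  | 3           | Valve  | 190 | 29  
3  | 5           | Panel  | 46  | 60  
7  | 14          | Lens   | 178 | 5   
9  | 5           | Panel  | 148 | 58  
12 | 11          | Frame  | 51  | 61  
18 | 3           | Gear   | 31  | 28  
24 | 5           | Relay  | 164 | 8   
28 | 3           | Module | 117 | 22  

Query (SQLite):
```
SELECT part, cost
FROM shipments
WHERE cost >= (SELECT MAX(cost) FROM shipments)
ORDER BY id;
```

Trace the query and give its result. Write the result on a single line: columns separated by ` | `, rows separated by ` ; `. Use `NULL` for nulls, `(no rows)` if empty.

Scalar subquery: MAX(cost) over all shipments rows = 61.
Keep rows where cost >= that value.

Frame | 61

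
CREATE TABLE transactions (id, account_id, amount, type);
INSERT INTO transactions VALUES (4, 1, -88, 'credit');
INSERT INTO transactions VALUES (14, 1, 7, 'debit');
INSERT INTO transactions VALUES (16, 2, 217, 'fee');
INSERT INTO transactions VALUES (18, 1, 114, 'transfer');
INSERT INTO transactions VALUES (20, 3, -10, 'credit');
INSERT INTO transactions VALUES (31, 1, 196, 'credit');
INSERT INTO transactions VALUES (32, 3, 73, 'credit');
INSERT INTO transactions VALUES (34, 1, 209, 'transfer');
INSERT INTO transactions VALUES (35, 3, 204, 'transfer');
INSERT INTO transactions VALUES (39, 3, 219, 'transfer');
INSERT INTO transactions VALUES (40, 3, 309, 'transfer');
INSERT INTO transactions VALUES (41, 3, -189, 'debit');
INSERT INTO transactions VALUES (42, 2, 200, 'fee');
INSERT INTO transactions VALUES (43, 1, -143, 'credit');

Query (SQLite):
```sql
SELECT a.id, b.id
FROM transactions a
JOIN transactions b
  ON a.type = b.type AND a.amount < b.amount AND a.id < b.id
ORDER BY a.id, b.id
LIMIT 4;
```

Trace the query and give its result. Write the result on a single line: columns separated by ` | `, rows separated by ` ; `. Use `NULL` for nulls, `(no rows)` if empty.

Pairs (a,b) with same type, a.amount < b.amount, a.id < b.id.
type groups: credit:{4,20,31,32,43} debit:{14,41} fee:{16,42} transfer:{18,34,35,39,40}
Ordered by (a.id, b.id); first 4.

4 | 20 ; 4 | 31 ; 4 | 32 ; 18 | 34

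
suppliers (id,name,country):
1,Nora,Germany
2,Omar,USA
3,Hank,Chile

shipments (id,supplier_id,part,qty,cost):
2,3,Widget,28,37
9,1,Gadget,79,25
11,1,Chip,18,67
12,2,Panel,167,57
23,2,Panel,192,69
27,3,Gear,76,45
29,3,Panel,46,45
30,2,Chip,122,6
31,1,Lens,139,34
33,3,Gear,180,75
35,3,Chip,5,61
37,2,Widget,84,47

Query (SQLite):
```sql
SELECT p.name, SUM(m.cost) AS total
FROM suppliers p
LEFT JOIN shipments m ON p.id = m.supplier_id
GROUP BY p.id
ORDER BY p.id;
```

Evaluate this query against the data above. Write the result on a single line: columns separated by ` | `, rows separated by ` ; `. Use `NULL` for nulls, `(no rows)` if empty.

Nora | 126 ; Omar | 179 ; Hank | 263

LEFT JOIN keeps every suppliers row; unmatched ones get NULL for shipments columns.
Group by suppliers.id and compute SUM(m.cost). SUM over an all-NULL group is NULL.
  1: ids {9, 11, 31} → SUM(m.cost)=126
  2: ids {12, 23, 30, 37} → SUM(m.cost)=179
  3: ids {2, 27, 29, 33, 35} → SUM(m.cost)=263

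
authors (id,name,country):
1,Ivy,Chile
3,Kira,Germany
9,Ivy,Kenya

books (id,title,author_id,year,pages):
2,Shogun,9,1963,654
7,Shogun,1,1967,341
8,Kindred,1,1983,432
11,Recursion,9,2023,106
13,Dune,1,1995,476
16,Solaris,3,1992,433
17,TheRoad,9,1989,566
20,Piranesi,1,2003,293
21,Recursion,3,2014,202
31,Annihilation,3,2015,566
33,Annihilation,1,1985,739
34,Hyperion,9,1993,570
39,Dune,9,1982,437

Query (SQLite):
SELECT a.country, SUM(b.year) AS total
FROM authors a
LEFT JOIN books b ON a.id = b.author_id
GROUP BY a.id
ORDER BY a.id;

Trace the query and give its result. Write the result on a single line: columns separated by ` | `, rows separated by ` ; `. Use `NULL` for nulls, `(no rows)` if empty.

Chile | 9933 ; Germany | 6021 ; Kenya | 9950

LEFT JOIN keeps every authors row; unmatched ones get NULL for books columns.
Group by authors.id and compute SUM(b.year). SUM over an all-NULL group is NULL.
  1: ids {7, 8, 13, 20, 33} → SUM(b.year)=9933
  3: ids {16, 21, 31} → SUM(b.year)=6021
  9: ids {2, 11, 17, 34, 39} → SUM(b.year)=9950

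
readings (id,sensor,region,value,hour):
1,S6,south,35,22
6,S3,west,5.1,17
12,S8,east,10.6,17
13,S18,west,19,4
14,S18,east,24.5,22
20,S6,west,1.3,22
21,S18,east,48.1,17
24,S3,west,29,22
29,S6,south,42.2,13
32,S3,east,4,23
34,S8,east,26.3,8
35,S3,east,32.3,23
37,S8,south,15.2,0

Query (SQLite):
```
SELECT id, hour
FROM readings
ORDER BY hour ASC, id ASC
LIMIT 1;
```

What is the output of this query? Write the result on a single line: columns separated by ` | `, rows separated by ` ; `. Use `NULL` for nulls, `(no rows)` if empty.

37 | 0

Sort by hour asc, tiebreak id asc: (0, id=37), (4, id=13), (8, id=34), (13, id=29) …. Take first 1.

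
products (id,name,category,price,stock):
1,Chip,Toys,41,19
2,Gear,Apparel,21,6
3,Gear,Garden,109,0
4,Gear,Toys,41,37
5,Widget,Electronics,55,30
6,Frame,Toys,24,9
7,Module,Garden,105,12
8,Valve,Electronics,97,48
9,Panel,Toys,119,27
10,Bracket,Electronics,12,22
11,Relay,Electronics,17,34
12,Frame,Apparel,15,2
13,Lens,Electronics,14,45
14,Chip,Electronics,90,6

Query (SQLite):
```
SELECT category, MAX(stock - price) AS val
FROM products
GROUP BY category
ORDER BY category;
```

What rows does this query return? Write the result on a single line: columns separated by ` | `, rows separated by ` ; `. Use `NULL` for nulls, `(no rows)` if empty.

For each row compute stock - price.
Group by category; take MAX of the expression per group.
  Apparel: ids {2, 12} → MAX(stock - price)=-13
  Electronics: ids {5, 8, 10, 11, 13, 14} → MAX(stock - price)=31
  Garden: ids {3, 7} → MAX(stock - price)=-93
  Toys: ids {1, 4, 6, 9} → MAX(stock - price)=-4

Apparel | -13 ; Electronics | 31 ; Garden | -93 ; Toys | -4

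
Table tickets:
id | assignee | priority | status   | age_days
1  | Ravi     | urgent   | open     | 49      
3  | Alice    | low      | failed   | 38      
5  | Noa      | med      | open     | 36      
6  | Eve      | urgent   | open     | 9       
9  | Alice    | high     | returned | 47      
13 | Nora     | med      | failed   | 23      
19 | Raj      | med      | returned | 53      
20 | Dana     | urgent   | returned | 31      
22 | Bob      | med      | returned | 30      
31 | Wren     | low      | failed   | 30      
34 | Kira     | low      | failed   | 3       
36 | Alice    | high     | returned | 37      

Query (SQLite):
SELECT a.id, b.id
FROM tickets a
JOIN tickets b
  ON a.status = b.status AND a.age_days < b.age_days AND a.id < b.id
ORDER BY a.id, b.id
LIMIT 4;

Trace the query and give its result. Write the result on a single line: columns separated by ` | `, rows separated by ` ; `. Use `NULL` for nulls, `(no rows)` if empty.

9 | 19 ; 13 | 31 ; 20 | 36 ; 22 | 36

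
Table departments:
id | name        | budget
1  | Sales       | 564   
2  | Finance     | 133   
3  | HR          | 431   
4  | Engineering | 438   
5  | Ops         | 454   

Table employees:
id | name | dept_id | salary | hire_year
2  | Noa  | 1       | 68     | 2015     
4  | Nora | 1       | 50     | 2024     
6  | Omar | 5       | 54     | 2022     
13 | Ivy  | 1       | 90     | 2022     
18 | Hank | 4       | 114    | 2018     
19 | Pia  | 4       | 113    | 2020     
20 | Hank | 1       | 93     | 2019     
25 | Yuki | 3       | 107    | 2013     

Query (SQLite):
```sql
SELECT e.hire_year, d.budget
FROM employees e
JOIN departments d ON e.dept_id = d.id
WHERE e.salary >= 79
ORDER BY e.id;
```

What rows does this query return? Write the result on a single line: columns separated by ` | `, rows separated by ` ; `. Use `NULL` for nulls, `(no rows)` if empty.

2022 | 564 ; 2018 | 438 ; 2020 | 438 ; 2019 | 564 ; 2013 | 431

Each employees row matches the departments row where dept_id = departments.id.
Then keep rows with e.salary >= 79.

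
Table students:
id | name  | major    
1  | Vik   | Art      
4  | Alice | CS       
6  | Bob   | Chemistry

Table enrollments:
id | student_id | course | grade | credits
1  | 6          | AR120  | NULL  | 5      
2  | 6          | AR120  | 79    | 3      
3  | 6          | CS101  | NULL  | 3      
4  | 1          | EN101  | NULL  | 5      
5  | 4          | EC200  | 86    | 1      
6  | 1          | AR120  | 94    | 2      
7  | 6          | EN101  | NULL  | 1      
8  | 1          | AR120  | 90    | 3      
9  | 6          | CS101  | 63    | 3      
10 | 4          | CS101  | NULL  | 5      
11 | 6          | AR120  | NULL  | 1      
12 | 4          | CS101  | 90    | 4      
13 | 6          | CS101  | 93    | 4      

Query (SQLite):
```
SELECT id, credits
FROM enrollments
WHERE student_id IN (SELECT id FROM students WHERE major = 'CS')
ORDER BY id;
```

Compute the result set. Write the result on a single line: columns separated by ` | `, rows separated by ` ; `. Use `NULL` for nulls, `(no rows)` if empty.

5 | 1 ; 10 | 5 ; 12 | 4

Inner query: students.id where major = 'CS'.
Outer: keep enrollments rows whose student_id is in that set.
Inner query → {4}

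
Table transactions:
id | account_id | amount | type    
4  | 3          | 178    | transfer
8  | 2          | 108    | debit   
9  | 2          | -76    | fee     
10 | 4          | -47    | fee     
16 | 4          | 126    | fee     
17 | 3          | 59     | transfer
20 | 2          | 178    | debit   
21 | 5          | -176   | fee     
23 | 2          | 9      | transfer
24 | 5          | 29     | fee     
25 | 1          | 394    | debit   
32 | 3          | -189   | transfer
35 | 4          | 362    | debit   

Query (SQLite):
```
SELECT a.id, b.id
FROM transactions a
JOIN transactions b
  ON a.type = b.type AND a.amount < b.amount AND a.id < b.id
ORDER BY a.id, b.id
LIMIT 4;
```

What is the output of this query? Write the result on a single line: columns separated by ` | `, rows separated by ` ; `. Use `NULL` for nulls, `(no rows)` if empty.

Pairs (a,b) with same type, a.amount < b.amount, a.id < b.id.
type groups: debit:{8,20,25,35} fee:{9,10,16,21,24} transfer:{4,17,23,32}
Ordered by (a.id, b.id); first 4.

8 | 20 ; 8 | 25 ; 8 | 35 ; 9 | 10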